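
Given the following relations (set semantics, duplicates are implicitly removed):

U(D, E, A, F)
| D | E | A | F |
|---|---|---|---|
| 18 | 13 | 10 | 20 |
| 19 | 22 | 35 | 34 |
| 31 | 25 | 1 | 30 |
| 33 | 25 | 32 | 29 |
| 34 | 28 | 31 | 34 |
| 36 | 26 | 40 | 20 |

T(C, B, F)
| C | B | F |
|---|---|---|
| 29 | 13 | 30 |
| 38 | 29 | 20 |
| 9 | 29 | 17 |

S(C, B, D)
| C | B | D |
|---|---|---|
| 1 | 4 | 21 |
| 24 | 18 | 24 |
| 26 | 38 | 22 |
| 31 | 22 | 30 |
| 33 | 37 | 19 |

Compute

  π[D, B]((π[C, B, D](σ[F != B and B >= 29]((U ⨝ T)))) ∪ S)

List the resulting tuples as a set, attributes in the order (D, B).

Joining U and T on F yields {(18, 13, 10, 20, 38, 29), (31, 25, 1, 30, 29, 13), (36, 26, 40, 20, 38, 29)}.
σ[F != B and B >= 29]: keep tuples satisfying F != B and B >= 29 → {(18, 13, 10, 20, 38, 29), (36, 26, 40, 20, 38, 29)}
Keep only column(s) C, B, D: {(38, 29, 18), (38, 29, 36)}
Taking the union: {(1, 4, 21), (24, 18, 24), (26, 38, 22), (31, 22, 30), (33, 37, 19), (38, 29, 18), (38, 29, 36)}
Keep only column(s) D, B: {(18, 29), (19, 37), (21, 4), (22, 38), (24, 18), (30, 22), (36, 29)}

{(18, 29), (19, 37), (21, 4), (22, 38), (24, 18), (30, 22), (36, 29)}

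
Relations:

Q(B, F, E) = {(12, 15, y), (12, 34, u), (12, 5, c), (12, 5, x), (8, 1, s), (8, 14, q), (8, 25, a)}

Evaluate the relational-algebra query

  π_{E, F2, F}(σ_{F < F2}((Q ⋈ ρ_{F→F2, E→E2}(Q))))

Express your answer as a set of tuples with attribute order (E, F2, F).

{(c, 15, 5), (c, 34, 5), (q, 25, 14), (s, 14, 1), (s, 25, 1), (x, 15, 5), (x, 34, 5), (y, 34, 15)}

ρ[F→F2, E→E2]: schema becomes (B, F2, E2); tuples unchanged.
Q ⋈ ρ_{F→F2, E→E2}(Q) (natural join on B): {(12, 15, y, 15, y), (12, 15, y, 34, u), (12, 15, y, 5, c), (12, 15, y, 5, x), (12, 34, u, 15, y), (12, 34, u, 34, u), (12, 34, u, 5, c), (12, 34, u, 5, x), (12, 5, c, 15, y), (12, 5, c, 34, u), (12, 5, c, 5, c), (12, 5, c, 5, x), (12, 5, x, 15, y), (12, 5, x, 34, u), (12, 5, x, 5, c), (12, 5, x, 5, x), (8, 1, s, 1, s), (8, 1, s, 14, q), (8, 1, s, 25, a), (8, 14, q, 1, s), (8, 14, q, 14, q), (8, 14, q, 25, a), (8, 25, a, 1, s), (8, 25, a, 14, q), (8, 25, a, 25, a)}
Selection F < F2: {(12, 15, y, 34, u), (12, 5, c, 15, y), (12, 5, c, 34, u), (12, 5, x, 15, y), (12, 5, x, 34, u), (8, 1, s, 14, q), (8, 1, s, 25, a), (8, 14, q, 25, a)}
π_{E, F2, F} gives {(c, 15, 5), (c, 34, 5), (q, 25, 14), (s, 14, 1), (s, 25, 1), (x, 15, 5), (x, 34, 5), (y, 34, 15)}.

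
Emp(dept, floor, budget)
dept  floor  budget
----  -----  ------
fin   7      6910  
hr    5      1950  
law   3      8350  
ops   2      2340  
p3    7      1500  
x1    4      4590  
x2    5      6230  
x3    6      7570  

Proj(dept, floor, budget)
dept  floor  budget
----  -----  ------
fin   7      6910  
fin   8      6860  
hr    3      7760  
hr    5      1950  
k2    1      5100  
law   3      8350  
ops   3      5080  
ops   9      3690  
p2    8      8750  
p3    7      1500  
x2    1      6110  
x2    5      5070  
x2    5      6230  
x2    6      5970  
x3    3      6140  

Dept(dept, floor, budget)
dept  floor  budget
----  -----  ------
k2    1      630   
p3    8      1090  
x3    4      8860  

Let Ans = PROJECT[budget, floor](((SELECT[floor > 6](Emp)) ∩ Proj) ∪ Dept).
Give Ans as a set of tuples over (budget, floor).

{(1090, 8), (1500, 7), (630, 1), (6910, 7), (8860, 4)}

Filtering on floor > 6 leaves {(fin, 7, 6910), (p3, 7, 1500)}.
Taking the intersection: {(fin, 7, 6910), (p3, 7, 1500)}
Taking the union: {(fin, 7, 6910), (k2, 1, 630), (p3, 7, 1500), (p3, 8, 1090), (x3, 4, 8860)}
π_{budget, floor} gives {(1090, 8), (1500, 7), (630, 1), (6910, 7), (8860, 4)}.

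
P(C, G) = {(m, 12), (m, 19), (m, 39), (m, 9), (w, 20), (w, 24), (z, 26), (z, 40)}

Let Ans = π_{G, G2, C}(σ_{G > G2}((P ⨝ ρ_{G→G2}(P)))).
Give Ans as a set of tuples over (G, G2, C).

{(12, 9, m), (19, 12, m), (19, 9, m), (24, 20, w), (39, 12, m), (39, 19, m), (39, 9, m), (40, 26, z)}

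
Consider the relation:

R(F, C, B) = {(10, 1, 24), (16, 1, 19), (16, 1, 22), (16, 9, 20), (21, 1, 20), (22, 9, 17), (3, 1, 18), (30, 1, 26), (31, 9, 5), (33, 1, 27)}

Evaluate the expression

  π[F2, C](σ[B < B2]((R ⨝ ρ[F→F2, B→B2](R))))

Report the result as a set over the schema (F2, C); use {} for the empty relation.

{(10, 1), (16, 1), (16, 9), (21, 1), (22, 9), (30, 1), (33, 1)}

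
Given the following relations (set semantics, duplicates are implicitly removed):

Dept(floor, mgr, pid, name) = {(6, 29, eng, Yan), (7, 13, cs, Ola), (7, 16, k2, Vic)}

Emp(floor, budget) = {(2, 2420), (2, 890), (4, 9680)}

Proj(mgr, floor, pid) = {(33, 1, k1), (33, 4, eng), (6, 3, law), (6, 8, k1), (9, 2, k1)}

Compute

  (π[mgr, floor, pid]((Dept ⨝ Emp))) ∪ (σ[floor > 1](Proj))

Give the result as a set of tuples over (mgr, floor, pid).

{(33, 4, eng), (6, 3, law), (6, 8, k1), (9, 2, k1)}

Joining Dept and Emp on floor yields {}.
Projecting to mgr, floor, pid: {}
Selection floor > 1: {(33, 4, eng), (6, 3, law), (6, 8, k1), (9, 2, k1)}
Taking the union: {(33, 4, eng), (6, 3, law), (6, 8, k1), (9, 2, k1)}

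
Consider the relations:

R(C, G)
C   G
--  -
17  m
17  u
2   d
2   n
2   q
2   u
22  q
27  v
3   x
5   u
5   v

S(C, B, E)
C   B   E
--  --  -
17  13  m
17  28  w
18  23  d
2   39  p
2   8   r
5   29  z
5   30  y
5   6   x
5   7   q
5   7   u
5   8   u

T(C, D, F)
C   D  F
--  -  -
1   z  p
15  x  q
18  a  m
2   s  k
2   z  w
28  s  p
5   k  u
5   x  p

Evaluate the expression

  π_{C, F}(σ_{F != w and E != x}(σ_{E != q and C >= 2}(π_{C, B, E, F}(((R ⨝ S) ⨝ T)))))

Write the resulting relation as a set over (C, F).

Joining R and S on C yields {(17, m, 13, m), (17, m, 28, w), (17, u, 13, m), (17, u, 28, w), (2, d, 39, p), (2, d, 8, r), (2, n, 39, p), (2, n, 8, r), (2, q, 39, p), (2, q, 8, r), (2, u, 39, p), (2, u, 8, r), (5, u, 29, z), (5, u, 30, y), (5, u, 6, x), (5, u, 7, q), (5, u, 7, u), (5, u, 8, u), (5, v, 29, z), (5, v, 30, y), (5, v, 6, x), (5, v, 7, q), (5, v, 7, u), (5, v, 8, u)}.
Joining (R ⨝ S) and T on C yields {(2, d, 39, p, s, k), (2, d, 39, p, z, w), (2, d, 8, r, s, k), (2, d, 8, r, z, w), (2, n, 39, p, s, k), (2, n, 39, p, z, w), (2, n, 8, r, s, k), (2, n, 8, r, z, w), (2, q, 39, p, s, k), (2, q, 39, p, z, w), (2, q, 8, r, s, k), (2, q, 8, r, z, w), (2, u, 39, p, s, k), (2, u, 39, p, z, w), (2, u, 8, r, s, k), (2, u, 8, r, z, w), (5, u, 29, z, k, u), (5, u, 29, z, x, p), (5, u, 30, y, k, u), (5, u, 30, y, x, p), (5, u, 6, x, k, u), (5, u, 6, x, x, p), (5, u, 7, q, k, u), (5, u, 7, q, x, p), (5, u, 7, u, k, u), (5, u, 7, u, x, p), (5, u, 8, u, k, u), (5, u, 8, u, x, p), (5, v, 29, z, k, u), (5, v, 29, z, x, p), (5, v, 30, y, k, u), (5, v, 30, y, x, p), (5, v, 6, x, k, u), (5, v, 6, x, x, p), (5, v, 7, q, k, u), (5, v, 7, q, x, p), (5, v, 7, u, k, u), (5, v, 7, u, x, p), (5, v, 8, u, k, u), (5, v, 8, u, x, p)}.
π_{C, B, E, F} gives {(2, 39, p, k), (2, 39, p, w), (2, 8, r, k), (2, 8, r, w), (5, 29, z, p), (5, 29, z, u), (5, 30, y, p), (5, 30, y, u), (5, 6, x, p), (5, 6, x, u), (5, 7, q, p), (5, 7, q, u), (5, 7, u, p), (5, 7, u, u), (5, 8, u, p), (5, 8, u, u)} (24 duplicate(s) eliminated).
Apply σ_{E != q and C >= 2}; surviving tuples: {(2, 39, p, k), (2, 39, p, w), (2, 8, r, k), (2, 8, r, w), (5, 29, z, p), (5, 29, z, u), (5, 30, y, p), (5, 30, y, u), (5, 6, x, p), (5, 6, x, u), (5, 7, u, p), (5, 7, u, u), (5, 8, u, p), (5, 8, u, u)}
Apply σ_{F != w and E != x}; surviving tuples: {(2, 39, p, k), (2, 8, r, k), (5, 29, z, p), (5, 29, z, u), (5, 30, y, p), (5, 30, y, u), (5, 7, u, p), (5, 7, u, u), (5, 8, u, p), (5, 8, u, u)}
π_{C, F} gives {(2, k), (5, p), (5, u)} (7 duplicate(s) eliminated).

{(2, k), (5, p), (5, u)}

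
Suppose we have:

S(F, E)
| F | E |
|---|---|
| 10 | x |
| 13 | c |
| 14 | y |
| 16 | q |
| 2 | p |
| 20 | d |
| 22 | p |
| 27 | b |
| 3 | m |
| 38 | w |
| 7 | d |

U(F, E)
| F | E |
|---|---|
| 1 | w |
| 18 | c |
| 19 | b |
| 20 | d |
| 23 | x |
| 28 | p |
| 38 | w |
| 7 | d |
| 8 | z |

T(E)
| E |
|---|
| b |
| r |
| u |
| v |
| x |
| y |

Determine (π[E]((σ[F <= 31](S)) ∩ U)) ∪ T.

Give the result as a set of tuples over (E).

Selection F <= 31: {(10, x), (13, c), (14, y), (16, q), (2, p), (20, d), (22, p), (27, b), (3, m), (7, d)}
Intersection: {(10, x), (13, c), (14, y), (16, q), (2, p), (20, d), (22, p), (27, b), (3, m), (7, d)} with {(1, w), (18, c), (19, b), (20, d), (23, x), (28, p), (38, w), (7, d), (8, z)} → {(20, d), (7, d)}
π_{E} gives {d} (1 duplicate(s) eliminated).
Union: {d} with {b, r, u, v, x, y} → {b, d, r, u, v, x, y}

{b, d, r, u, v, x, y}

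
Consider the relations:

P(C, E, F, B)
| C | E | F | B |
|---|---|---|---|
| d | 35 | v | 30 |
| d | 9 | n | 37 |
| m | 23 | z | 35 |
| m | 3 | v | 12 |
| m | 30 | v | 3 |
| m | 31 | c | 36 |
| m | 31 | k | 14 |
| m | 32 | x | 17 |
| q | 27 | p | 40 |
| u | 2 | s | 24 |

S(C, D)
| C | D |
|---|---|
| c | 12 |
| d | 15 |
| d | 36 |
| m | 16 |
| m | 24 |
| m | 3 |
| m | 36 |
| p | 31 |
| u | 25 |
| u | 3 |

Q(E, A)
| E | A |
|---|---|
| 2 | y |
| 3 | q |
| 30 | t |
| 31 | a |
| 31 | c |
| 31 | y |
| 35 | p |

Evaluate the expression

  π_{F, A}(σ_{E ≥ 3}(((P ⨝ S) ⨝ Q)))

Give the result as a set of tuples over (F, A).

{(c, a), (c, c), (c, y), (k, a), (k, c), (k, y), (v, p), (v, q), (v, t)}

Natural join on C: {(d, 35, v, 30, 15), (d, 35, v, 30, 36), (d, 9, n, 37, 15), (d, 9, n, 37, 36), (m, 23, z, 35, 16), (m, 23, z, 35, 24), (m, 23, z, 35, 3), (m, 23, z, 35, 36), (m, 3, v, 12, 16), (m, 3, v, 12, 24), (m, 3, v, 12, 3), (m, 3, v, 12, 36), (m, 30, v, 3, 16), (m, 30, v, 3, 24), (m, 30, v, 3, 3), (m, 30, v, 3, 36), (m, 31, c, 36, 16), (m, 31, c, 36, 24), (m, 31, c, 36, 3), (m, 31, c, 36, 36), (m, 31, k, 14, 16), (m, 31, k, 14, 24), (m, 31, k, 14, 3), (m, 31, k, 14, 36), (m, 32, x, 17, 16), (m, 32, x, 17, 24), (m, 32, x, 17, 3), (m, 32, x, 17, 36), (u, 2, s, 24, 25), (u, 2, s, 24, 3)}
Natural join on E: {(d, 35, v, 30, 15, p), (d, 35, v, 30, 36, p), (m, 3, v, 12, 16, q), (m, 3, v, 12, 24, q), (m, 3, v, 12, 3, q), (m, 3, v, 12, 36, q), (m, 30, v, 3, 16, t), (m, 30, v, 3, 24, t), (m, 30, v, 3, 3, t), (m, 30, v, 3, 36, t), (m, 31, c, 36, 16, a), (m, 31, c, 36, 16, c), (m, 31, c, 36, 16, y), (m, 31, c, 36, 24, a), (m, 31, c, 36, 24, c), (m, 31, c, 36, 24, y), (m, 31, c, 36, 3, a), (m, 31, c, 36, 3, c), (m, 31, c, 36, 3, y), (m, 31, c, 36, 36, a), (m, 31, c, 36, 36, c), (m, 31, c, 36, 36, y), (m, 31, k, 14, 16, a), (m, 31, k, 14, 16, c), (m, 31, k, 14, 16, y), (m, 31, k, 14, 24, a), (m, 31, k, 14, 24, c), (m, 31, k, 14, 24, y), (m, 31, k, 14, 3, a), (m, 31, k, 14, 3, c), (m, 31, k, 14, 3, y), (m, 31, k, 14, 36, a), (m, 31, k, 14, 36, c), (m, 31, k, 14, 36, y), (u, 2, s, 24, 25, y), (u, 2, s, 24, 3, y)}
σ[E ≥ 3]: keep tuples satisfying E ≥ 3 → {(d, 35, v, 30, 15, p), (d, 35, v, 30, 36, p), (m, 3, v, 12, 16, q), (m, 3, v, 12, 24, q), (m, 3, v, 12, 3, q), (m, 3, v, 12, 36, q), (m, 30, v, 3, 16, t), (m, 30, v, 3, 24, t), (m, 30, v, 3, 3, t), (m, 30, v, 3, 36, t), (m, 31, c, 36, 16, a), (m, 31, c, 36, 16, c), (m, 31, c, 36, 16, y), (m, 31, c, 36, 24, a), (m, 31, c, 36, 24, c), (m, 31, c, 36, 24, y), (m, 31, c, 36, 3, a), (m, 31, c, 36, 3, c), (m, 31, c, 36, 3, y), (m, 31, c, 36, 36, a), (m, 31, c, 36, 36, c), (m, 31, c, 36, 36, y), (m, 31, k, 14, 16, a), (m, 31, k, 14, 16, c), (m, 31, k, 14, 16, y), (m, 31, k, 14, 24, a), (m, 31, k, 14, 24, c), (m, 31, k, 14, 24, y), (m, 31, k, 14, 3, a), (m, 31, k, 14, 3, c), (m, 31, k, 14, 3, y), (m, 31, k, 14, 36, a), (m, 31, k, 14, 36, c), (m, 31, k, 14, 36, y)}
π_{F, A} gives {(c, a), (c, c), (c, y), (k, a), (k, c), (k, y), (v, p), (v, q), (v, t)} (25 duplicate(s) eliminated).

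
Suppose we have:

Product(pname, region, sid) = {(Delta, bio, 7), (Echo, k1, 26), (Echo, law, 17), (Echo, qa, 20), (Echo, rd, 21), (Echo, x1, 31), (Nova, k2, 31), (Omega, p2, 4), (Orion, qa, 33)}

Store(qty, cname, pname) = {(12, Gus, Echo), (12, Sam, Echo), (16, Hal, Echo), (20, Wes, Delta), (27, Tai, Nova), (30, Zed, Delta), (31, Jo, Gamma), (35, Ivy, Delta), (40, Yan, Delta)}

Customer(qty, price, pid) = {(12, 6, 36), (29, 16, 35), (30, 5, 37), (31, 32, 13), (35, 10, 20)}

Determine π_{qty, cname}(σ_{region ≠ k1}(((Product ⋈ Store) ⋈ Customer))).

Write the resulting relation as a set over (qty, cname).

{(12, Gus), (12, Sam), (30, Zed), (35, Ivy)}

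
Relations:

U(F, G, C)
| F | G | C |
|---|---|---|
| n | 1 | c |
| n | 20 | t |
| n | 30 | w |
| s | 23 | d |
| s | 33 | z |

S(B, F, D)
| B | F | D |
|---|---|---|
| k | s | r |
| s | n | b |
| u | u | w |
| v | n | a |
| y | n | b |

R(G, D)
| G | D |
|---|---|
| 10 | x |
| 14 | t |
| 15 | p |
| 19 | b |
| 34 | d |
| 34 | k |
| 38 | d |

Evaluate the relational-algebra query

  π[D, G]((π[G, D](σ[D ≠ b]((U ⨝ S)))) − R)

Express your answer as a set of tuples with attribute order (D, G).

Joining U and S on F yields {(n, 1, c, s, b), (n, 1, c, v, a), (n, 1, c, y, b), (n, 20, t, s, b), (n, 20, t, v, a), (n, 20, t, y, b), (n, 30, w, s, b), (n, 30, w, v, a), (n, 30, w, y, b), (s, 23, d, k, r), (s, 33, z, k, r)}.
Filtering on D ≠ b leaves {(n, 1, c, v, a), (n, 20, t, v, a), (n, 30, w, v, a), (s, 23, d, k, r), (s, 33, z, k, r)}.
Keep only column(s) G, D: {(1, a), (20, a), (23, r), (30, a), (33, r)}
Difference: {(1, a), (20, a), (23, r), (30, a), (33, r)} with {(10, x), (14, t), (15, p), (19, b), (34, d), (34, k), (38, d)} → {(1, a), (20, a), (23, r), (30, a), (33, r)}
Keep only column(s) D, G: {(a, 1), (a, 20), (a, 30), (r, 23), (r, 33)}

{(a, 1), (a, 20), (a, 30), (r, 23), (r, 33)}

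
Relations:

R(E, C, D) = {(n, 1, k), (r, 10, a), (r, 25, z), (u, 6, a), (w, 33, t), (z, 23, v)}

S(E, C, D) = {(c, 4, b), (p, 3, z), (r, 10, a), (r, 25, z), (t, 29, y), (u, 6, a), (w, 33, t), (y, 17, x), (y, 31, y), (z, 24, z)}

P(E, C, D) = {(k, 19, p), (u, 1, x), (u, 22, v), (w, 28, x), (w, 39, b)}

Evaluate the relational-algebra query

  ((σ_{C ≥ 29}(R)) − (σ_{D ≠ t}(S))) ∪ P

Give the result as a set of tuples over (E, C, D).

{(k, 19, p), (u, 1, x), (u, 22, v), (w, 28, x), (w, 33, t), (w, 39, b)}

Selection C ≥ 29: {(w, 33, t)}
Selection D ≠ t: {(c, 4, b), (p, 3, z), (r, 10, a), (r, 25, z), (t, 29, y), (u, 6, a), (y, 17, x), (y, 31, y), (z, 24, z)}
Set difference of the two operands is {(w, 33, t)}.
Set union of the two operands is {(k, 19, p), (u, 1, x), (u, 22, v), (w, 28, x), (w, 33, t), (w, 39, b)}.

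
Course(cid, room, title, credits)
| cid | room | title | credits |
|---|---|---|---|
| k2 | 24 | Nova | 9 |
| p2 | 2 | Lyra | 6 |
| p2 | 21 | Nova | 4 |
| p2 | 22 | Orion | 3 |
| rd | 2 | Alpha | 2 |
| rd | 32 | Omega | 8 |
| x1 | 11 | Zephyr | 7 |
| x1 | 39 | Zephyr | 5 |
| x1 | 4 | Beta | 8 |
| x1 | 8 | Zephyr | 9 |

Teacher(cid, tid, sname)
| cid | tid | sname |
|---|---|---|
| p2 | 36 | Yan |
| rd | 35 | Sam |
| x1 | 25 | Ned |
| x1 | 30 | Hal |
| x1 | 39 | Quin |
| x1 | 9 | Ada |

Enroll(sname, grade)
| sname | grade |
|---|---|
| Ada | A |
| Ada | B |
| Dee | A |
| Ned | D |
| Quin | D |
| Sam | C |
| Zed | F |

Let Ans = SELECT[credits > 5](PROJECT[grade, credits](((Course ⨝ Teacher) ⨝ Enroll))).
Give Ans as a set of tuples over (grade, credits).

Natural join on cid: {(p2, 2, Lyra, 6, 36, Yan), (p2, 21, Nova, 4, 36, Yan), (p2, 22, Orion, 3, 36, Yan), (rd, 2, Alpha, 2, 35, Sam), (rd, 32, Omega, 8, 35, Sam), (x1, 11, Zephyr, 7, 25, Ned), (x1, 11, Zephyr, 7, 30, Hal), (x1, 11, Zephyr, 7, 39, Quin), (x1, 11, Zephyr, 7, 9, Ada), (x1, 39, Zephyr, 5, 25, Ned), (x1, 39, Zephyr, 5, 30, Hal), (x1, 39, Zephyr, 5, 39, Quin), (x1, 39, Zephyr, 5, 9, Ada), (x1, 4, Beta, 8, 25, Ned), (x1, 4, Beta, 8, 30, Hal), (x1, 4, Beta, 8, 39, Quin), (x1, 4, Beta, 8, 9, Ada), (x1, 8, Zephyr, 9, 25, Ned), (x1, 8, Zephyr, 9, 30, Hal), (x1, 8, Zephyr, 9, 39, Quin), (x1, 8, Zephyr, 9, 9, Ada)}
Natural join on sname: {(rd, 2, Alpha, 2, 35, Sam, C), (rd, 32, Omega, 8, 35, Sam, C), (x1, 11, Zephyr, 7, 25, Ned, D), (x1, 11, Zephyr, 7, 39, Quin, D), (x1, 11, Zephyr, 7, 9, Ada, A), (x1, 11, Zephyr, 7, 9, Ada, B), (x1, 39, Zephyr, 5, 25, Ned, D), (x1, 39, Zephyr, 5, 39, Quin, D), (x1, 39, Zephyr, 5, 9, Ada, A), (x1, 39, Zephyr, 5, 9, Ada, B), (x1, 4, Beta, 8, 25, Ned, D), (x1, 4, Beta, 8, 39, Quin, D), (x1, 4, Beta, 8, 9, Ada, A), (x1, 4, Beta, 8, 9, Ada, B), (x1, 8, Zephyr, 9, 25, Ned, D), (x1, 8, Zephyr, 9, 39, Quin, D), (x1, 8, Zephyr, 9, 9, Ada, A), (x1, 8, Zephyr, 9, 9, Ada, B)}
Keep only column(s) grade, credits (4 duplicate(s) eliminated): {(A, 5), (A, 7), (A, 8), (A, 9), (B, 5), (B, 7), (B, 8), (B, 9), (C, 2), (C, 8), (D, 5), (D, 7), (D, 8), (D, 9)}
Apply σ_{credits > 5}; surviving tuples: {(A, 7), (A, 8), (A, 9), (B, 7), (B, 8), (B, 9), (C, 8), (D, 7), (D, 8), (D, 9)}

{(A, 7), (A, 8), (A, 9), (B, 7), (B, 8), (B, 9), (C, 8), (D, 7), (D, 8), (D, 9)}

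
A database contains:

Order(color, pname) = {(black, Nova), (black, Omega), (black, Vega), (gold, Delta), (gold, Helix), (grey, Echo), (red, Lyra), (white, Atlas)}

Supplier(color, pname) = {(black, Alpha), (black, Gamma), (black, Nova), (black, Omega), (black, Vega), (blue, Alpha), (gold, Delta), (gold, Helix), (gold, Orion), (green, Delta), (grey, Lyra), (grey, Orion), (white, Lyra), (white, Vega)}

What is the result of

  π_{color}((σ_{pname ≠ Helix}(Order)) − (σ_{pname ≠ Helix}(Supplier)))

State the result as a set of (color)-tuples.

σ[pname ≠ Helix]: keep tuples satisfying pname ≠ Helix → {(black, Nova), (black, Omega), (black, Vega), (gold, Delta), (grey, Echo), (red, Lyra), (white, Atlas)}
σ[pname ≠ Helix]: keep tuples satisfying pname ≠ Helix → {(black, Alpha), (black, Gamma), (black, Nova), (black, Omega), (black, Vega), (blue, Alpha), (gold, Delta), (gold, Orion), (green, Delta), (grey, Lyra), (grey, Orion), (white, Lyra), (white, Vega)}
Difference: {(black, Nova), (black, Omega), (black, Vega), (gold, Delta), (grey, Echo), (red, Lyra), (white, Atlas)} with {(black, Alpha), (black, Gamma), (black, Nova), (black, Omega), (black, Vega), (blue, Alpha), (gold, Delta), (gold, Orion), (green, Delta), (grey, Lyra), (grey, Orion), (white, Lyra), (white, Vega)} → {(grey, Echo), (red, Lyra), (white, Atlas)}
Keep only column(s) color: {grey, red, white}

{grey, red, white}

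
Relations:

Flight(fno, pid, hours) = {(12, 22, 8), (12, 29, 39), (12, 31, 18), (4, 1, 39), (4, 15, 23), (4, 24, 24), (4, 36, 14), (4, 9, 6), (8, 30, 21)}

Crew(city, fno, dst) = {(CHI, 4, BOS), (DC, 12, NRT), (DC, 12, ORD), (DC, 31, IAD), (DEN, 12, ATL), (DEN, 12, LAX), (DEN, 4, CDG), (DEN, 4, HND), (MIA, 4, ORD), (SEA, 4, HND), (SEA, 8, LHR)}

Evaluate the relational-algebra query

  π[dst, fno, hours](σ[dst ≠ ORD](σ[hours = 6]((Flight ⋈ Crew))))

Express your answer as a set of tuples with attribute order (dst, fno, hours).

Flight ⋈ Crew (natural join on fno): {(12, 22, 8, DC, NRT), (12, 22, 8, DC, ORD), (12, 22, 8, DEN, ATL), (12, 22, 8, DEN, LAX), (12, 29, 39, DC, NRT), (12, 29, 39, DC, ORD), (12, 29, 39, DEN, ATL), (12, 29, 39, DEN, LAX), (12, 31, 18, DC, NRT), (12, 31, 18, DC, ORD), (12, 31, 18, DEN, ATL), (12, 31, 18, DEN, LAX), (4, 1, 39, CHI, BOS), (4, 1, 39, DEN, CDG), (4, 1, 39, DEN, HND), (4, 1, 39, MIA, ORD), (4, 1, 39, SEA, HND), (4, 15, 23, CHI, BOS), (4, 15, 23, DEN, CDG), (4, 15, 23, DEN, HND), (4, 15, 23, MIA, ORD), (4, 15, 23, SEA, HND), (4, 24, 24, CHI, BOS), (4, 24, 24, DEN, CDG), (4, 24, 24, DEN, HND), (4, 24, 24, MIA, ORD), (4, 24, 24, SEA, HND), (4, 36, 14, CHI, BOS), (4, 36, 14, DEN, CDG), (4, 36, 14, DEN, HND), (4, 36, 14, MIA, ORD), (4, 36, 14, SEA, HND), (4, 9, 6, CHI, BOS), (4, 9, 6, DEN, CDG), (4, 9, 6, DEN, HND), (4, 9, 6, MIA, ORD), (4, 9, 6, SEA, HND), (8, 30, 21, SEA, LHR)}
Apply σ_{hours = 6}; surviving tuples: {(4, 9, 6, CHI, BOS), (4, 9, 6, DEN, CDG), (4, 9, 6, DEN, HND), (4, 9, 6, MIA, ORD), (4, 9, 6, SEA, HND)}
Apply σ_{dst ≠ ORD}; surviving tuples: {(4, 9, 6, CHI, BOS), (4, 9, 6, DEN, CDG), (4, 9, 6, DEN, HND), (4, 9, 6, SEA, HND)}
Keep only column(s) dst, fno, hours (1 duplicate(s) eliminated): {(BOS, 4, 6), (CDG, 4, 6), (HND, 4, 6)}

{(BOS, 4, 6), (CDG, 4, 6), (HND, 4, 6)}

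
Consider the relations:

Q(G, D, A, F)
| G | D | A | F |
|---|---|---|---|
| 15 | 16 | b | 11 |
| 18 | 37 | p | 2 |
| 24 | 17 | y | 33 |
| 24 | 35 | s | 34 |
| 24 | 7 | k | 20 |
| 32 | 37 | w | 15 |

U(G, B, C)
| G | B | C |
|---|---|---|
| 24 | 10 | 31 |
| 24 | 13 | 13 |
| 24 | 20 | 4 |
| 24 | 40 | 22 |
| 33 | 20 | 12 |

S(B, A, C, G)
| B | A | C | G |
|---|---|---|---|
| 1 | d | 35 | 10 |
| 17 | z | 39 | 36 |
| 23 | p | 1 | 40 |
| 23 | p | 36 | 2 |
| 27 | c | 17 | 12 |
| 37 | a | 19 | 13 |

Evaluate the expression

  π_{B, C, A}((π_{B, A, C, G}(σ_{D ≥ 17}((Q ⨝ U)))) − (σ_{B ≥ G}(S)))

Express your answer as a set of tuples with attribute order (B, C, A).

{(10, 31, s), (10, 31, y), (13, 13, s), (13, 13, y), (20, 4, s), (20, 4, y), (40, 22, s), (40, 22, y)}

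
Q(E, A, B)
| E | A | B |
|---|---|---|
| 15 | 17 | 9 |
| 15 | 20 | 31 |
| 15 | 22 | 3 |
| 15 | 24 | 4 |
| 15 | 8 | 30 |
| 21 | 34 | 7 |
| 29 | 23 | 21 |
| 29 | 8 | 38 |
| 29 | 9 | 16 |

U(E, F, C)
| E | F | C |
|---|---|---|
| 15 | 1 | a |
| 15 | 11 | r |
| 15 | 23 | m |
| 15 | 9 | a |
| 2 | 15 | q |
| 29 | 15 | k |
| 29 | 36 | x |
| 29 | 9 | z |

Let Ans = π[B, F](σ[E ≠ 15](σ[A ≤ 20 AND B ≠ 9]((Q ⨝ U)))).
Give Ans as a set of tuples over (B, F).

Natural join on E: {(15, 17, 9, 1, a), (15, 17, 9, 11, r), (15, 17, 9, 23, m), (15, 17, 9, 9, a), (15, 20, 31, 1, a), (15, 20, 31, 11, r), (15, 20, 31, 23, m), (15, 20, 31, 9, a), (15, 22, 3, 1, a), (15, 22, 3, 11, r), (15, 22, 3, 23, m), (15, 22, 3, 9, a), (15, 24, 4, 1, a), (15, 24, 4, 11, r), (15, 24, 4, 23, m), (15, 24, 4, 9, a), (15, 8, 30, 1, a), (15, 8, 30, 11, r), (15, 8, 30, 23, m), (15, 8, 30, 9, a), (29, 23, 21, 15, k), (29, 23, 21, 36, x), (29, 23, 21, 9, z), (29, 8, 38, 15, k), (29, 8, 38, 36, x), (29, 8, 38, 9, z), (29, 9, 16, 15, k), (29, 9, 16, 36, x), (29, 9, 16, 9, z)}
σ[A ≤ 20 AND B ≠ 9]: keep tuples satisfying A ≤ 20 AND B ≠ 9 → {(15, 20, 31, 1, a), (15, 20, 31, 11, r), (15, 20, 31, 23, m), (15, 20, 31, 9, a), (15, 8, 30, 1, a), (15, 8, 30, 11, r), (15, 8, 30, 23, m), (15, 8, 30, 9, a), (29, 8, 38, 15, k), (29, 8, 38, 36, x), (29, 8, 38, 9, z), (29, 9, 16, 15, k), (29, 9, 16, 36, x), (29, 9, 16, 9, z)}
σ[E ≠ 15]: keep tuples satisfying E ≠ 15 → {(29, 8, 38, 15, k), (29, 8, 38, 36, x), (29, 8, 38, 9, z), (29, 9, 16, 15, k), (29, 9, 16, 36, x), (29, 9, 16, 9, z)}
Keep only column(s) B, F: {(16, 15), (16, 36), (16, 9), (38, 15), (38, 36), (38, 9)}

{(16, 15), (16, 36), (16, 9), (38, 15), (38, 36), (38, 9)}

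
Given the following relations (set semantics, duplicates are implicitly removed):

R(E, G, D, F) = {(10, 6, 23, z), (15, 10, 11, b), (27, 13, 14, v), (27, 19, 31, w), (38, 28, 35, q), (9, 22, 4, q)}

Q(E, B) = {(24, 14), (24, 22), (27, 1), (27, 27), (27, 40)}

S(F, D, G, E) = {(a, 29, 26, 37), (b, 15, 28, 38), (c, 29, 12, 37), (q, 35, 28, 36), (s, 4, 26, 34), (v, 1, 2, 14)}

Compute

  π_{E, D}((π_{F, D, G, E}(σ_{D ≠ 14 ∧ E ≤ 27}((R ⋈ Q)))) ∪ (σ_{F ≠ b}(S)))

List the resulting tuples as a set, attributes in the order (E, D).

{(14, 1), (27, 31), (34, 4), (36, 35), (37, 29)}

Natural join on E: {(27, 13, 14, v, 1), (27, 13, 14, v, 27), (27, 13, 14, v, 40), (27, 19, 31, w, 1), (27, 19, 31, w, 27), (27, 19, 31, w, 40)}
Filtering on D ≠ 14 ∧ E ≤ 27 leaves {(27, 19, 31, w, 1), (27, 19, 31, w, 27), (27, 19, 31, w, 40)}.
Projecting to F, D, G, E (2 duplicate(s) eliminated): {(w, 31, 19, 27)}
Filtering on F ≠ b leaves {(a, 29, 26, 37), (c, 29, 12, 37), (q, 35, 28, 36), (s, 4, 26, 34), (v, 1, 2, 14)}.
Taking the union: {(a, 29, 26, 37), (c, 29, 12, 37), (q, 35, 28, 36), (s, 4, 26, 34), (v, 1, 2, 14), (w, 31, 19, 27)}
Projecting to E, D (1 duplicate(s) eliminated): {(14, 1), (27, 31), (34, 4), (36, 35), (37, 29)}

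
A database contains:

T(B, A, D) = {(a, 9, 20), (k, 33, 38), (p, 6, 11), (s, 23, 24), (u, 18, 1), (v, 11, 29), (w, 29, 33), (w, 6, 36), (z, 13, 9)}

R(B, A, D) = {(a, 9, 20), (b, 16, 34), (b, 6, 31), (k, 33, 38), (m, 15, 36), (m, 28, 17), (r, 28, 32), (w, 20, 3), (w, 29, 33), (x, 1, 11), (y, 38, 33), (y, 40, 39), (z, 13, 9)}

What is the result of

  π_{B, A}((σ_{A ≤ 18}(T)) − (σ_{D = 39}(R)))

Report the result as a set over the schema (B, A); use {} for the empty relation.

Apply σ_{A ≤ 18}; surviving tuples: {(a, 9, 20), (p, 6, 11), (u, 18, 1), (v, 11, 29), (w, 6, 36), (z, 13, 9)}
Apply σ_{D = 39}; surviving tuples: {(y, 40, 39)}
Taking the difference: {(a, 9, 20), (p, 6, 11), (u, 18, 1), (v, 11, 29), (w, 6, 36), (z, 13, 9)}
Projecting to B, A: {(a, 9), (p, 6), (u, 18), (v, 11), (w, 6), (z, 13)}

{(a, 9), (p, 6), (u, 18), (v, 11), (w, 6), (z, 13)}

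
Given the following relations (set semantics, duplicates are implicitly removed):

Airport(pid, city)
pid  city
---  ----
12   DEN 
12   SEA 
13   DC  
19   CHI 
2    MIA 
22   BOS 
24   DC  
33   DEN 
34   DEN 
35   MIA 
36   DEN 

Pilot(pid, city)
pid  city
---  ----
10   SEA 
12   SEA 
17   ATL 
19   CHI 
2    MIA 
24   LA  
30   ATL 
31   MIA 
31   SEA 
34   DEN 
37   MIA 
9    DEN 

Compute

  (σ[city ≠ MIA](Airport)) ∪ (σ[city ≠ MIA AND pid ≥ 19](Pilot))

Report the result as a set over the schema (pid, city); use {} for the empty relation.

Filtering on city ≠ MIA leaves {(12, DEN), (12, SEA), (13, DC), (19, CHI), (22, BOS), (24, DC), (33, DEN), (34, DEN), (36, DEN)}.
Filtering on city ≠ MIA AND pid ≥ 19 leaves {(19, CHI), (24, LA), (30, ATL), (31, SEA), (34, DEN)}.
Set union of the two operands is {(12, DEN), (12, SEA), (13, DC), (19, CHI), (22, BOS), (24, DC), (24, LA), (30, ATL), (31, SEA), (33, DEN), (34, DEN), (36, DEN)}.

{(12, DEN), (12, SEA), (13, DC), (19, CHI), (22, BOS), (24, DC), (24, LA), (30, ATL), (31, SEA), (33, DEN), (34, DEN), (36, DEN)}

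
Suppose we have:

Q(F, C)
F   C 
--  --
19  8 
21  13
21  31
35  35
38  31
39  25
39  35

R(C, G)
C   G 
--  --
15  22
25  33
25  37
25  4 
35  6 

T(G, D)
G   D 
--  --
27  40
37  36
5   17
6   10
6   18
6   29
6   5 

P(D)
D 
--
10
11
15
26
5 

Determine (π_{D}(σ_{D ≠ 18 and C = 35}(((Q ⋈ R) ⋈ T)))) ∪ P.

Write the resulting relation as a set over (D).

Joining Q and R on C yields {(35, 35, 6), (39, 25, 33), (39, 25, 37), (39, 25, 4), (39, 35, 6)}.
Joining (Q ⋈ R) and T on G yields {(35, 35, 6, 10), (35, 35, 6, 18), (35, 35, 6, 29), (35, 35, 6, 5), (39, 25, 37, 36), (39, 35, 6, 10), (39, 35, 6, 18), (39, 35, 6, 29), (39, 35, 6, 5)}.
σ[D ≠ 18 and C = 35]: keep tuples satisfying D ≠ 18 and C = 35 → {(35, 35, 6, 10), (35, 35, 6, 29), (35, 35, 6, 5), (39, 35, 6, 10), (39, 35, 6, 29), (39, 35, 6, 5)}
Projecting to D (3 duplicate(s) eliminated): {10, 29, 5}
Taking the union: {10, 11, 15, 26, 29, 5}

{10, 11, 15, 26, 29, 5}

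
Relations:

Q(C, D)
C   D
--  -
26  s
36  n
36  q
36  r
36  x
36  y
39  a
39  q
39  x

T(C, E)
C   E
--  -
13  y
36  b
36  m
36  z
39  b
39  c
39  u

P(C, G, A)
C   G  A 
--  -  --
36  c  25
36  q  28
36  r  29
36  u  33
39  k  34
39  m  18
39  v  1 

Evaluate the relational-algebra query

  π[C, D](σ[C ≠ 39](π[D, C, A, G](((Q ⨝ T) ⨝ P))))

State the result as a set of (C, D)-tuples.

Natural join on C: {(36, n, b), (36, n, m), (36, n, z), (36, q, b), (36, q, m), (36, q, z), (36, r, b), (36, r, m), (36, r, z), (36, x, b), (36, x, m), (36, x, z), (36, y, b), (36, y, m), (36, y, z), (39, a, b), (39, a, c), (39, a, u), (39, q, b), (39, q, c), (39, q, u), (39, x, b), (39, x, c), (39, x, u)}
Natural join on C: {(36, n, b, c, 25), (36, n, b, q, 28), (36, n, b, r, 29), (36, n, b, u, 33), (36, n, m, c, 25), (36, n, m, q, 28), (36, n, m, r, 29), (36, n, m, u, 33), (36, n, z, c, 25), (36, n, z, q, 28), (36, n, z, r, 29), (36, n, z, u, 33), (36, q, b, c, 25), (36, q, b, q, 28), (36, q, b, r, 29), (36, q, b, u, 33), (36, q, m, c, 25), (36, q, m, q, 28), (36, q, m, r, 29), (36, q, m, u, 33), (36, q, z, c, 25), (36, q, z, q, 28), (36, q, z, r, 29), (36, q, z, u, 33), (36, r, b, c, 25), (36, r, b, q, 28), (36, r, b, r, 29), (36, r, b, u, 33), (36, r, m, c, 25), (36, r, m, q, 28), (36, r, m, r, 29), (36, r, m, u, 33), (36, r, z, c, 25), (36, r, z, q, 28), (36, r, z, r, 29), (36, r, z, u, 33), (36, x, b, c, 25), (36, x, b, q, 28), (36, x, b, r, 29), (36, x, b, u, 33), (36, x, m, c, 25), (36, x, m, q, 28), (36, x, m, r, 29), (36, x, m, u, 33), (36, x, z, c, 25), (36, x, z, q, 28), (36, x, z, r, 29), (36, x, z, u, 33), (36, y, b, c, 25), (36, y, b, q, 28), (36, y, b, r, 29), (36, y, b, u, 33), (36, y, m, c, 25), (36, y, m, q, 28), (36, y, m, r, 29), (36, y, m, u, 33), (36, y, z, c, 25), (36, y, z, q, 28), (36, y, z, r, 29), (36, y, z, u, 33), (39, a, b, k, 34), (39, a, b, m, 18), (39, a, b, v, 1), (39, a, c, k, 34), (39, a, c, m, 18), (39, a, c, v, 1), (39, a, u, k, 34), (39, a, u, m, 18), (39, a, u, v, 1), (39, q, b, k, 34), (39, q, b, m, 18), (39, q, b, v, 1), (39, q, c, k, 34), (39, q, c, m, 18), (39, q, c, v, 1), (39, q, u, k, 34), (39, q, u, m, 18), (39, q, u, v, 1), (39, x, b, k, 34), (39, x, b, m, 18), (39, x, b, v, 1), (39, x, c, k, 34), (39, x, c, m, 18), (39, x, c, v, 1), (39, x, u, k, 34), (39, x, u, m, 18), (39, x, u, v, 1)}
Projecting to D, C, A, G (58 duplicate(s) eliminated): {(a, 39, 1, v), (a, 39, 18, m), (a, 39, 34, k), (n, 36, 25, c), (n, 36, 28, q), (n, 36, 29, r), (n, 36, 33, u), (q, 36, 25, c), (q, 36, 28, q), (q, 36, 29, r), (q, 36, 33, u), (q, 39, 1, v), (q, 39, 18, m), (q, 39, 34, k), (r, 36, 25, c), (r, 36, 28, q), (r, 36, 29, r), (r, 36, 33, u), (x, 36, 25, c), (x, 36, 28, q), (x, 36, 29, r), (x, 36, 33, u), (x, 39, 1, v), (x, 39, 18, m), (x, 39, 34, k), (y, 36, 25, c), (y, 36, 28, q), (y, 36, 29, r), (y, 36, 33, u)}
σ[C ≠ 39]: keep tuples satisfying C ≠ 39 → {(n, 36, 25, c), (n, 36, 28, q), (n, 36, 29, r), (n, 36, 33, u), (q, 36, 25, c), (q, 36, 28, q), (q, 36, 29, r), (q, 36, 33, u), (r, 36, 25, c), (r, 36, 28, q), (r, 36, 29, r), (r, 36, 33, u), (x, 36, 25, c), (x, 36, 28, q), (x, 36, 29, r), (x, 36, 33, u), (y, 36, 25, c), (y, 36, 28, q), (y, 36, 29, r), (y, 36, 33, u)}
Projecting to C, D (15 duplicate(s) eliminated): {(36, n), (36, q), (36, r), (36, x), (36, y)}

{(36, n), (36, q), (36, r), (36, x), (36, y)}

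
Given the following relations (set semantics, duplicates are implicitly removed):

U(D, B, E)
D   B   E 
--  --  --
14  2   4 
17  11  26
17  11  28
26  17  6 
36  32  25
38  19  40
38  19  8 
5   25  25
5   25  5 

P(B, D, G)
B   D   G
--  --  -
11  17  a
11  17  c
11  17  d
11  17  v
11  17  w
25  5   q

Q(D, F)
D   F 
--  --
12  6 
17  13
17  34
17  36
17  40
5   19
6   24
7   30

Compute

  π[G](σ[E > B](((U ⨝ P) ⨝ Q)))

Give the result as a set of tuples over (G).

{a, c, d, v, w}

Joining U and P on D, B yields {(17, 11, 26, a), (17, 11, 26, c), (17, 11, 26, d), (17, 11, 26, v), (17, 11, 26, w), (17, 11, 28, a), (17, 11, 28, c), (17, 11, 28, d), (17, 11, 28, v), (17, 11, 28, w), (5, 25, 25, q), (5, 25, 5, q)}.
Joining (U ⨝ P) and Q on D yields {(17, 11, 26, a, 13), (17, 11, 26, a, 34), (17, 11, 26, a, 36), (17, 11, 26, a, 40), (17, 11, 26, c, 13), (17, 11, 26, c, 34), (17, 11, 26, c, 36), (17, 11, 26, c, 40), (17, 11, 26, d, 13), (17, 11, 26, d, 34), (17, 11, 26, d, 36), (17, 11, 26, d, 40), (17, 11, 26, v, 13), (17, 11, 26, v, 34), (17, 11, 26, v, 36), (17, 11, 26, v, 40), (17, 11, 26, w, 13), (17, 11, 26, w, 34), (17, 11, 26, w, 36), (17, 11, 26, w, 40), (17, 11, 28, a, 13), (17, 11, 28, a, 34), (17, 11, 28, a, 36), (17, 11, 28, a, 40), (17, 11, 28, c, 13), (17, 11, 28, c, 34), (17, 11, 28, c, 36), (17, 11, 28, c, 40), (17, 11, 28, d, 13), (17, 11, 28, d, 34), (17, 11, 28, d, 36), (17, 11, 28, d, 40), (17, 11, 28, v, 13), (17, 11, 28, v, 34), (17, 11, 28, v, 36), (17, 11, 28, v, 40), (17, 11, 28, w, 13), (17, 11, 28, w, 34), (17, 11, 28, w, 36), (17, 11, 28, w, 40), (5, 25, 25, q, 19), (5, 25, 5, q, 19)}.
Selection E > B: {(17, 11, 26, a, 13), (17, 11, 26, a, 34), (17, 11, 26, a, 36), (17, 11, 26, a, 40), (17, 11, 26, c, 13), (17, 11, 26, c, 34), (17, 11, 26, c, 36), (17, 11, 26, c, 40), (17, 11, 26, d, 13), (17, 11, 26, d, 34), (17, 11, 26, d, 36), (17, 11, 26, d, 40), (17, 11, 26, v, 13), (17, 11, 26, v, 34), (17, 11, 26, v, 36), (17, 11, 26, v, 40), (17, 11, 26, w, 13), (17, 11, 26, w, 34), (17, 11, 26, w, 36), (17, 11, 26, w, 40), (17, 11, 28, a, 13), (17, 11, 28, a, 34), (17, 11, 28, a, 36), (17, 11, 28, a, 40), (17, 11, 28, c, 13), (17, 11, 28, c, 34), (17, 11, 28, c, 36), (17, 11, 28, c, 40), (17, 11, 28, d, 13), (17, 11, 28, d, 34), (17, 11, 28, d, 36), (17, 11, 28, d, 40), (17, 11, 28, v, 13), (17, 11, 28, v, 34), (17, 11, 28, v, 36), (17, 11, 28, v, 40), (17, 11, 28, w, 13), (17, 11, 28, w, 34), (17, 11, 28, w, 36), (17, 11, 28, w, 40)}
Projecting to G (35 duplicate(s) eliminated): {a, c, d, v, w}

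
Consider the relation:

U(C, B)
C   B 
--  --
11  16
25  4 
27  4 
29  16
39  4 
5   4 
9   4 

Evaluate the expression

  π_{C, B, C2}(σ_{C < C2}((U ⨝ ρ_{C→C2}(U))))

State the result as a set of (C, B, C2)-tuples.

ρ[C→C2]: schema becomes (C2, B); tuples unchanged.
Natural join on B: {(11, 16, 11), (11, 16, 29), (25, 4, 25), (25, 4, 27), (25, 4, 39), (25, 4, 5), (25, 4, 9), (27, 4, 25), (27, 4, 27), (27, 4, 39), (27, 4, 5), (27, 4, 9), (29, 16, 11), (29, 16, 29), (39, 4, 25), (39, 4, 27), (39, 4, 39), (39, 4, 5), (39, 4, 9), (5, 4, 25), (5, 4, 27), (5, 4, 39), (5, 4, 5), (5, 4, 9), (9, 4, 25), (9, 4, 27), (9, 4, 39), (9, 4, 5), (9, 4, 9)}
Filtering on C < C2 leaves {(11, 16, 29), (25, 4, 27), (25, 4, 39), (27, 4, 39), (5, 4, 25), (5, 4, 27), (5, 4, 39), (5, 4, 9), (9, 4, 25), (9, 4, 27), (9, 4, 39)}.
Keep only column(s) C, B, C2: {(11, 16, 29), (25, 4, 27), (25, 4, 39), (27, 4, 39), (5, 4, 25), (5, 4, 27), (5, 4, 39), (5, 4, 9), (9, 4, 25), (9, 4, 27), (9, 4, 39)}

{(11, 16, 29), (25, 4, 27), (25, 4, 39), (27, 4, 39), (5, 4, 25), (5, 4, 27), (5, 4, 39), (5, 4, 9), (9, 4, 25), (9, 4, 27), (9, 4, 39)}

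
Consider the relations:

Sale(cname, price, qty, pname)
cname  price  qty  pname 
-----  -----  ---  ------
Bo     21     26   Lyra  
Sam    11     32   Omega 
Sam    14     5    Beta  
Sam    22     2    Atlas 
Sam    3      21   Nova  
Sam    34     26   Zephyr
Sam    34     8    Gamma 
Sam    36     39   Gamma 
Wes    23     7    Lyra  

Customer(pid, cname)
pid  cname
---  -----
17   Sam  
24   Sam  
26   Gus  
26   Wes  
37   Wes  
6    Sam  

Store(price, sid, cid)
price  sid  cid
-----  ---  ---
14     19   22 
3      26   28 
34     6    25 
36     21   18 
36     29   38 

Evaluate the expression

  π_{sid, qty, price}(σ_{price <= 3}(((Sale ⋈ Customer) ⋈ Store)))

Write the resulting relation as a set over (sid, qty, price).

Sale ⋈ Customer (natural join on cname): {(Sam, 11, 32, Omega, 17), (Sam, 11, 32, Omega, 24), (Sam, 11, 32, Omega, 6), (Sam, 14, 5, Beta, 17), (Sam, 14, 5, Beta, 24), (Sam, 14, 5, Beta, 6), (Sam, 22, 2, Atlas, 17), (Sam, 22, 2, Atlas, 24), (Sam, 22, 2, Atlas, 6), (Sam, 3, 21, Nova, 17), (Sam, 3, 21, Nova, 24), (Sam, 3, 21, Nova, 6), (Sam, 34, 26, Zephyr, 17), (Sam, 34, 26, Zephyr, 24), (Sam, 34, 26, Zephyr, 6), (Sam, 34, 8, Gamma, 17), (Sam, 34, 8, Gamma, 24), (Sam, 34, 8, Gamma, 6), (Sam, 36, 39, Gamma, 17), (Sam, 36, 39, Gamma, 24), (Sam, 36, 39, Gamma, 6), (Wes, 23, 7, Lyra, 26), (Wes, 23, 7, Lyra, 37)}
(Sale ⋈ Customer) ⋈ Store (natural join on price): {(Sam, 14, 5, Beta, 17, 19, 22), (Sam, 14, 5, Beta, 24, 19, 22), (Sam, 14, 5, Beta, 6, 19, 22), (Sam, 3, 21, Nova, 17, 26, 28), (Sam, 3, 21, Nova, 24, 26, 28), (Sam, 3, 21, Nova, 6, 26, 28), (Sam, 34, 26, Zephyr, 17, 6, 25), (Sam, 34, 26, Zephyr, 24, 6, 25), (Sam, 34, 26, Zephyr, 6, 6, 25), (Sam, 34, 8, Gamma, 17, 6, 25), (Sam, 34, 8, Gamma, 24, 6, 25), (Sam, 34, 8, Gamma, 6, 6, 25), (Sam, 36, 39, Gamma, 17, 21, 18), (Sam, 36, 39, Gamma, 17, 29, 38), (Sam, 36, 39, Gamma, 24, 21, 18), (Sam, 36, 39, Gamma, 24, 29, 38), (Sam, 36, 39, Gamma, 6, 21, 18), (Sam, 36, 39, Gamma, 6, 29, 38)}
σ[price <= 3]: keep tuples satisfying price <= 3 → {(Sam, 3, 21, Nova, 17, 26, 28), (Sam, 3, 21, Nova, 24, 26, 28), (Sam, 3, 21, Nova, 6, 26, 28)}
Keep only column(s) sid, qty, price (2 duplicate(s) eliminated): {(26, 21, 3)}

{(26, 21, 3)}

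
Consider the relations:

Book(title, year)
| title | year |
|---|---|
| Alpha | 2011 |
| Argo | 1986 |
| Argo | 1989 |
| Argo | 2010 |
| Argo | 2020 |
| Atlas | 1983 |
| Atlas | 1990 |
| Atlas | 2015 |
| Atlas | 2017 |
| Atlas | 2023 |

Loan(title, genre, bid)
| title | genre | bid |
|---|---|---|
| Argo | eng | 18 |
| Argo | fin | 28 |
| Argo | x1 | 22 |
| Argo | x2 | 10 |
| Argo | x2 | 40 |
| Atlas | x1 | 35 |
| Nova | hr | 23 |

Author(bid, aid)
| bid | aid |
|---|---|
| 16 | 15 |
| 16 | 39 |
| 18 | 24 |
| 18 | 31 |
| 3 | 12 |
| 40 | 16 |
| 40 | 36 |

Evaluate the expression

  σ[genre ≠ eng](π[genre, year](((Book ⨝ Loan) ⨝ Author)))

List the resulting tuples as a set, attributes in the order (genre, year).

{(x2, 1986), (x2, 1989), (x2, 2010), (x2, 2020)}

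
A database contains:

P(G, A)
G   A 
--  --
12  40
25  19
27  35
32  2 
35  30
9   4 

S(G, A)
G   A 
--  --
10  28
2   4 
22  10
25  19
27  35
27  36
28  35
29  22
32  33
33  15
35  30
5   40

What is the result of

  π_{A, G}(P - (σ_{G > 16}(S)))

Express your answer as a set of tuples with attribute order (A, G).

{(2, 32), (4, 9), (40, 12)}

σ[G > 16]: keep tuples satisfying G > 16 → {(22, 10), (25, 19), (27, 35), (27, 36), (28, 35), (29, 22), (32, 33), (33, 15), (35, 30)}
Taking the difference: {(12, 40), (32, 2), (9, 4)}
π[A, G]: project onto (A, G) → {(2, 32), (4, 9), (40, 12)}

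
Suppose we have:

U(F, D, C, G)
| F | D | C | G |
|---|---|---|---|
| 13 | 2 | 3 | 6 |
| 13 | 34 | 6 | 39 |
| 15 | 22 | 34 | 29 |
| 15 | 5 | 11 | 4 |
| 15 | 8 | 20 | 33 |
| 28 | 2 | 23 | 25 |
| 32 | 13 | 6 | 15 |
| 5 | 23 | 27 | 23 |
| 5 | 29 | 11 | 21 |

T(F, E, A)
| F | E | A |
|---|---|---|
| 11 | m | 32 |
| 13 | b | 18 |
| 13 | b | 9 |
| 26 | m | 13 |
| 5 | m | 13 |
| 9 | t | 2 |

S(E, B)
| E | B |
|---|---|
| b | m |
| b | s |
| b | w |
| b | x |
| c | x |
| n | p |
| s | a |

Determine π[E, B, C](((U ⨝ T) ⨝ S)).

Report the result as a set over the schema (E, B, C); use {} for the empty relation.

{(b, m, 3), (b, m, 6), (b, s, 3), (b, s, 6), (b, w, 3), (b, w, 6), (b, x, 3), (b, x, 6)}

Natural join on F: {(13, 2, 3, 6, b, 18), (13, 2, 3, 6, b, 9), (13, 34, 6, 39, b, 18), (13, 34, 6, 39, b, 9), (5, 23, 27, 23, m, 13), (5, 29, 11, 21, m, 13)}
Natural join on E: {(13, 2, 3, 6, b, 18, m), (13, 2, 3, 6, b, 18, s), (13, 2, 3, 6, b, 18, w), (13, 2, 3, 6, b, 18, x), (13, 2, 3, 6, b, 9, m), (13, 2, 3, 6, b, 9, s), (13, 2, 3, 6, b, 9, w), (13, 2, 3, 6, b, 9, x), (13, 34, 6, 39, b, 18, m), (13, 34, 6, 39, b, 18, s), (13, 34, 6, 39, b, 18, w), (13, 34, 6, 39, b, 18, x), (13, 34, 6, 39, b, 9, m), (13, 34, 6, 39, b, 9, s), (13, 34, 6, 39, b, 9, w), (13, 34, 6, 39, b, 9, x)}
Keep only column(s) E, B, C (8 duplicate(s) eliminated): {(b, m, 3), (b, m, 6), (b, s, 3), (b, s, 6), (b, w, 3), (b, w, 6), (b, x, 3), (b, x, 6)}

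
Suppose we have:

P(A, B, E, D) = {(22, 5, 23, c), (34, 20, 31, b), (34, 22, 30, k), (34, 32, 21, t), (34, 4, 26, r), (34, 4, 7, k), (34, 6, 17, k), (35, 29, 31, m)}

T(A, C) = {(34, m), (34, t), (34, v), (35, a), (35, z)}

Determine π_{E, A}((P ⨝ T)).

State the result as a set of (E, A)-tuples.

Joining P and T on A yields {(34, 20, 31, b, m), (34, 20, 31, b, t), (34, 20, 31, b, v), (34, 22, 30, k, m), (34, 22, 30, k, t), (34, 22, 30, k, v), (34, 32, 21, t, m), (34, 32, 21, t, t), (34, 32, 21, t, v), (34, 4, 26, r, m), (34, 4, 26, r, t), (34, 4, 26, r, v), (34, 4, 7, k, m), (34, 4, 7, k, t), (34, 4, 7, k, v), (34, 6, 17, k, m), (34, 6, 17, k, t), (34, 6, 17, k, v), (35, 29, 31, m, a), (35, 29, 31, m, z)}.
Keep only column(s) E, A (13 duplicate(s) eliminated): {(17, 34), (21, 34), (26, 34), (30, 34), (31, 34), (31, 35), (7, 34)}

{(17, 34), (21, 34), (26, 34), (30, 34), (31, 34), (31, 35), (7, 34)}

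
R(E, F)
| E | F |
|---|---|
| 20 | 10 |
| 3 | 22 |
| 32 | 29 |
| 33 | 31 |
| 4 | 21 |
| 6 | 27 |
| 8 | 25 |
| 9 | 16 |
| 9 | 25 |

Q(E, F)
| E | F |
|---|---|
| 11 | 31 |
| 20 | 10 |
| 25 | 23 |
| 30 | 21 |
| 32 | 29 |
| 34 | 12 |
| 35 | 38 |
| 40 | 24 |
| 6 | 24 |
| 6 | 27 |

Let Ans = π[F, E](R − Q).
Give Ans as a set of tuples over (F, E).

Set difference of the two operands is {(3, 22), (33, 31), (4, 21), (8, 25), (9, 16), (9, 25)}.
π_{F, E} gives {(16, 9), (21, 4), (22, 3), (25, 8), (25, 9), (31, 33)}.

{(16, 9), (21, 4), (22, 3), (25, 8), (25, 9), (31, 33)}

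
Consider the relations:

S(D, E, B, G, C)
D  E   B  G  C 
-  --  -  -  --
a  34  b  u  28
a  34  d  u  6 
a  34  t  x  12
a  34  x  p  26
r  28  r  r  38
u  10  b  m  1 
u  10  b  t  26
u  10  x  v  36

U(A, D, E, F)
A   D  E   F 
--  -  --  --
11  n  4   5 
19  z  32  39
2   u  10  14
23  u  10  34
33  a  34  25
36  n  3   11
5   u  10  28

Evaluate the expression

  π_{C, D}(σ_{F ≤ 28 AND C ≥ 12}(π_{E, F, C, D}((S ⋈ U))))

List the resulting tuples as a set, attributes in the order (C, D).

{(12, a), (26, a), (26, u), (28, a), (36, u)}

Natural join on D, E: {(a, 34, b, u, 28, 33, 25), (a, 34, d, u, 6, 33, 25), (a, 34, t, x, 12, 33, 25), (a, 34, x, p, 26, 33, 25), (u, 10, b, m, 1, 2, 14), (u, 10, b, m, 1, 23, 34), (u, 10, b, m, 1, 5, 28), (u, 10, b, t, 26, 2, 14), (u, 10, b, t, 26, 23, 34), (u, 10, b, t, 26, 5, 28), (u, 10, x, v, 36, 2, 14), (u, 10, x, v, 36, 23, 34), (u, 10, x, v, 36, 5, 28)}
Projecting to E, F, C, D: {(10, 14, 1, u), (10, 14, 26, u), (10, 14, 36, u), (10, 28, 1, u), (10, 28, 26, u), (10, 28, 36, u), (10, 34, 1, u), (10, 34, 26, u), (10, 34, 36, u), (34, 25, 12, a), (34, 25, 26, a), (34, 25, 28, a), (34, 25, 6, a)}
Apply σ_{F ≤ 28 AND C ≥ 12}; surviving tuples: {(10, 14, 26, u), (10, 14, 36, u), (10, 28, 26, u), (10, 28, 36, u), (34, 25, 12, a), (34, 25, 26, a), (34, 25, 28, a)}
Projecting to C, D (2 duplicate(s) eliminated): {(12, a), (26, a), (26, u), (28, a), (36, u)}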